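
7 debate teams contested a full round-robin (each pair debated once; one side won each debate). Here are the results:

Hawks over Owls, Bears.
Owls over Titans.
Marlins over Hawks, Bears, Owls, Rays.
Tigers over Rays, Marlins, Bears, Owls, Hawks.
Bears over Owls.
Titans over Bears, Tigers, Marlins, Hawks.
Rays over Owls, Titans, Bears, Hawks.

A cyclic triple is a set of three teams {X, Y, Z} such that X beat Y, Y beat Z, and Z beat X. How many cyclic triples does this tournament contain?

6

Win totals: Owls 1, Titans 4, Marlins 4, Rays 4, Tigers 5, Bears 1, Hawks 2.
A team with w wins dominates both others in C(w,2) triples; summing gives 0 + 6 + 6 + 6 + 10 + 0 + 1 = 29 transitive triples.
Total triples C(7,3) = 35, so cyclic triples = 35 − 29 = 6.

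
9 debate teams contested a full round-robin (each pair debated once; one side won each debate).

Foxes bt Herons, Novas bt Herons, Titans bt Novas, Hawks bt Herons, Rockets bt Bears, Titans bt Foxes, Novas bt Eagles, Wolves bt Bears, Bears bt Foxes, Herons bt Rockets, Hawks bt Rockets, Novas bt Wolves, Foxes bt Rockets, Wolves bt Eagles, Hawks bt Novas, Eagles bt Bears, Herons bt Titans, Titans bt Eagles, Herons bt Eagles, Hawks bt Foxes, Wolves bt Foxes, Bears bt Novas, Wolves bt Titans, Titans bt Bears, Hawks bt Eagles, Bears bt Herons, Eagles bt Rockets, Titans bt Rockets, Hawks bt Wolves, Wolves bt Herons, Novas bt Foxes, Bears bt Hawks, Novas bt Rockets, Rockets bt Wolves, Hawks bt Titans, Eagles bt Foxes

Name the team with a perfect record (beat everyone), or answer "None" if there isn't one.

None

Highest win total is Hawks with 7 (out of 8 possible).
Hawks lost to Bears, so no team went undefeated.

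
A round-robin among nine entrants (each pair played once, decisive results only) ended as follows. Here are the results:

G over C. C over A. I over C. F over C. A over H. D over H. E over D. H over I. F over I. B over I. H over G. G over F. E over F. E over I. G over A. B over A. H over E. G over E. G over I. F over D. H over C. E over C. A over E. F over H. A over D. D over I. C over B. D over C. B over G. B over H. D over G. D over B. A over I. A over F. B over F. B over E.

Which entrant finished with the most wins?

Win totals: A 5, B 6, C 2, D 5, E 4, F 4, G 5, H 4, I 1.
B leads with 6 wins (next highest: 5).

B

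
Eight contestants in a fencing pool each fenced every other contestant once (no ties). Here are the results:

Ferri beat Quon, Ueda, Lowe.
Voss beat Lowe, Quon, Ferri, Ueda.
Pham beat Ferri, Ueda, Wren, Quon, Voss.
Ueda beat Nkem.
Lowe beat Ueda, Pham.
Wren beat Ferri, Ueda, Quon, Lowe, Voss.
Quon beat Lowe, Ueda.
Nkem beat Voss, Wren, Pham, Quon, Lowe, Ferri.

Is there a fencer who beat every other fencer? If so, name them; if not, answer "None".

None

Highest win total is Nkem with 6 (out of 7 possible).
Nkem lost to Ueda, so no fencer went undefeated.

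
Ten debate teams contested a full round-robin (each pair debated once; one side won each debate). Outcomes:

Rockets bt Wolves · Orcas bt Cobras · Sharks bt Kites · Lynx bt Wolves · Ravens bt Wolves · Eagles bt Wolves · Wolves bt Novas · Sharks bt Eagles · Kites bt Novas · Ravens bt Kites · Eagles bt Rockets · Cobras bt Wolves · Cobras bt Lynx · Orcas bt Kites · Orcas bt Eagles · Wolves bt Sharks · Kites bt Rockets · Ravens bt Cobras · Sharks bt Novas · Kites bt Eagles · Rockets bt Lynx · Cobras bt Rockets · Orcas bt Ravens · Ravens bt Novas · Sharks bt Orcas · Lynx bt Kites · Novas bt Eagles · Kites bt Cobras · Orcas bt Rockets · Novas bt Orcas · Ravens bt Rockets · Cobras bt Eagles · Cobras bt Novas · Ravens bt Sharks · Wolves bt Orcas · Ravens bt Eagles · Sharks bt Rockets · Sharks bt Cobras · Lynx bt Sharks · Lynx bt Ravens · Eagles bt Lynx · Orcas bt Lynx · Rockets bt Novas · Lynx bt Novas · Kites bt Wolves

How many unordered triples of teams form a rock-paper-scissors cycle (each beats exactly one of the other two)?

29

Win totals: Novas 2, Kites 5, Eagles 3, Wolves 3, Lynx 5, Cobras 5, Sharks 6, Orcas 6, Ravens 7, Rockets 3.
A team with w wins dominates both others in C(w,2) triples; summing gives 1 + 10 + 3 + 3 + 10 + 10 + 15 + 15 + 21 + 3 = 91 transitive triples.
Total triples C(10,3) = 120, so cyclic triples = 120 − 91 = 29.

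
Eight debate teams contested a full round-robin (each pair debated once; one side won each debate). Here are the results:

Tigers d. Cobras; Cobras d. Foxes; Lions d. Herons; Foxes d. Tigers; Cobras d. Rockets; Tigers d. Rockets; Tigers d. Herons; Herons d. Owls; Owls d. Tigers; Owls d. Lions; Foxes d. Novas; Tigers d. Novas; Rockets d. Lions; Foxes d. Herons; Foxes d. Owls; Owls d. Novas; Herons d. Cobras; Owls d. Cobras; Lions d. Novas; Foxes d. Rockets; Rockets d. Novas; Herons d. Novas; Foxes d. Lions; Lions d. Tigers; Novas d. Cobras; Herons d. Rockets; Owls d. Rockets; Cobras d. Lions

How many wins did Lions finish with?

3

Lions' results: beat Tigers, Novas, Herons; lost to Foxes, Owls, Rockets, Cobras.
That is 3 wins.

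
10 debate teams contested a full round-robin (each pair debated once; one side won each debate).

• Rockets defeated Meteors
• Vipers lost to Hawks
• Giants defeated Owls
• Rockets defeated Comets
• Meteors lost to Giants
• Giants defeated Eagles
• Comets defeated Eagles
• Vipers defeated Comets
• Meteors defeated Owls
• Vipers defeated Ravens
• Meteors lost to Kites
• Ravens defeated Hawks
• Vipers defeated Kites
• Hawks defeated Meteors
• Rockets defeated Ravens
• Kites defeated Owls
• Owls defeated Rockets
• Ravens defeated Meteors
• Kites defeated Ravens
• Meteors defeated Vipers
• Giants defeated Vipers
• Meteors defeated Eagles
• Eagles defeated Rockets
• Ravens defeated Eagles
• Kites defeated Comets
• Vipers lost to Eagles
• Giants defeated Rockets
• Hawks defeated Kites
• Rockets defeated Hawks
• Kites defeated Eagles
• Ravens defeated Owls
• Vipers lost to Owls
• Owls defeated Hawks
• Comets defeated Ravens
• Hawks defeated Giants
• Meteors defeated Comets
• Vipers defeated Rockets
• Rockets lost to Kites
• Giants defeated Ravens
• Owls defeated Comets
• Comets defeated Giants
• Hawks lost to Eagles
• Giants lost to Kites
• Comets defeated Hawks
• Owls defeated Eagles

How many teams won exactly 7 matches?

Win totals: Owls 5, Comets 4, Rockets 4, Kites 7, Meteors 4, Ravens 4, Vipers 4, Hawks 4, Giants 6, Eagles 3.
Exactly 7: Kites — 1 team.

1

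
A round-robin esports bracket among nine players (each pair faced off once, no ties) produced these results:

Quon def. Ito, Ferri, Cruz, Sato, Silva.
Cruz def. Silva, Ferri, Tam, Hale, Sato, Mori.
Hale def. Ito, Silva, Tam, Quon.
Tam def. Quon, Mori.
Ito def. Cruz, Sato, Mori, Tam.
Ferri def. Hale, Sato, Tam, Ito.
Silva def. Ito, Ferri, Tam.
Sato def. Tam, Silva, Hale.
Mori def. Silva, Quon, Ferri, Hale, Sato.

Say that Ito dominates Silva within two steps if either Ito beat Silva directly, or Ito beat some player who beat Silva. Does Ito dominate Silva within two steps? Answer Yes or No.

Yes

Ito did not beat Silva directly.
Ito beat Tam, Cruz, Sato, Mori. Of those, Cruz beat Silva.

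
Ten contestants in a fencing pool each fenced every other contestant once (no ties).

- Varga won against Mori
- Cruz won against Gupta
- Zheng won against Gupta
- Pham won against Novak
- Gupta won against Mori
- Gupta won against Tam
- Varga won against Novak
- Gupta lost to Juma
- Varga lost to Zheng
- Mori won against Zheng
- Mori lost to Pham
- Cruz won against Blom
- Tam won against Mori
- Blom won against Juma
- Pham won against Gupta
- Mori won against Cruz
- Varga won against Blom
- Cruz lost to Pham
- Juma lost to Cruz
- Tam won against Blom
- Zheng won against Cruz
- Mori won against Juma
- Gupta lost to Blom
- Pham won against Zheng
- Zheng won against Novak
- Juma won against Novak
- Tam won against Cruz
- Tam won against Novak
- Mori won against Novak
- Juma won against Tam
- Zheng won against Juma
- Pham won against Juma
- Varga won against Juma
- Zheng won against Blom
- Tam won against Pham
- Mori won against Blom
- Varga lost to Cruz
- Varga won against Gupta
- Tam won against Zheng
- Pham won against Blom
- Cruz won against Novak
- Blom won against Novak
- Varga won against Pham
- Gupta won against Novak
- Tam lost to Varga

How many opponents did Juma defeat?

Juma's results: beat Novak, Gupta, Tam; lost to Mori, Varga, Cruz, Pham, Blom, Zheng.
That is 3 wins.

3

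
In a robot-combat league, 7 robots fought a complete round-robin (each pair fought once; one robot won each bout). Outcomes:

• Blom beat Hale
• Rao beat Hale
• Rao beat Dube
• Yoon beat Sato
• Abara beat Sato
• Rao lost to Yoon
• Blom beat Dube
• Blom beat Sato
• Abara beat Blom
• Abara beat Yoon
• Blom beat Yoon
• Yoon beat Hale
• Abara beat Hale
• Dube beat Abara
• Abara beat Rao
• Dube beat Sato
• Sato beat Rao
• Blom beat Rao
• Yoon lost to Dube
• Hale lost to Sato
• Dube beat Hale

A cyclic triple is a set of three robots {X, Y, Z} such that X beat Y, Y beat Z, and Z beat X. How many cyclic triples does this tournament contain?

Win totals: Abara 5, Dube 4, Hale 0, Blom 5, Yoon 3, Rao 2, Sato 2.
A robot with w wins dominates both others in C(w,2) triples; summing gives 10 + 6 + 0 + 10 + 3 + 1 + 1 = 31 transitive triples.
Total triples C(7,3) = 35, so cyclic triples = 35 − 31 = 4.

4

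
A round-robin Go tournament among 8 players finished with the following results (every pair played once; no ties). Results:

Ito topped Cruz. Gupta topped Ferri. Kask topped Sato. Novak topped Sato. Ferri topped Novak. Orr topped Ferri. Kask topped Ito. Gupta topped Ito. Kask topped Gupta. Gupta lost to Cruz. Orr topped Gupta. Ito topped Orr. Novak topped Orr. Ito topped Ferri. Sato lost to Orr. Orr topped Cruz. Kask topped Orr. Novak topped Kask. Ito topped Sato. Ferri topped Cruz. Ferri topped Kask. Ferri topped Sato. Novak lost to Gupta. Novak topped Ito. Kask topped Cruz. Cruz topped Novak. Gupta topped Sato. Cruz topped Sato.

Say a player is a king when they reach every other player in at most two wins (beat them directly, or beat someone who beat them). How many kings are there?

7

Kask reaches everyone (king).
Cruz reaches everyone (king).
Sato cannot reach Kask, Cruz, Ferri, Novak, Gupta, Orr, Ito in two steps.
Ferri reaches everyone (king).
Novak reaches everyone (king).
Gupta reaches everyone (king).
Orr reaches everyone (king).
Ito reaches everyone (king).
Kings: Kask, Cruz, Ferri, Novak, Gupta, Orr, Ito — 7.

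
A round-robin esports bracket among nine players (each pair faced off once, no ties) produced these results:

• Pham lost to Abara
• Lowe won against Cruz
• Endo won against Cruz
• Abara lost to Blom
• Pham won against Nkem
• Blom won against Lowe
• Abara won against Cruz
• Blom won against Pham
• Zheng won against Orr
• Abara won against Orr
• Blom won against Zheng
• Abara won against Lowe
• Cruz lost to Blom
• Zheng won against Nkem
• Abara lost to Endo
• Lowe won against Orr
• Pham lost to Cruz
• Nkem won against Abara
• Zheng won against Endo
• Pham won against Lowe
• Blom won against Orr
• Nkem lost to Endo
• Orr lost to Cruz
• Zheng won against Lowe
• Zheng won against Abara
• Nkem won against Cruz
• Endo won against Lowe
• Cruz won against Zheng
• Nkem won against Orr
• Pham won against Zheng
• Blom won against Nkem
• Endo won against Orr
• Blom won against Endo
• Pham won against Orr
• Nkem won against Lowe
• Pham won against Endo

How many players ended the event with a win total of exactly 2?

1

Win totals: Abara 4, Nkem 4, Pham 5, Orr 0, Lowe 2, Cruz 3, Blom 8, Zheng 5, Endo 5.
Exactly 2: Lowe — 1 player.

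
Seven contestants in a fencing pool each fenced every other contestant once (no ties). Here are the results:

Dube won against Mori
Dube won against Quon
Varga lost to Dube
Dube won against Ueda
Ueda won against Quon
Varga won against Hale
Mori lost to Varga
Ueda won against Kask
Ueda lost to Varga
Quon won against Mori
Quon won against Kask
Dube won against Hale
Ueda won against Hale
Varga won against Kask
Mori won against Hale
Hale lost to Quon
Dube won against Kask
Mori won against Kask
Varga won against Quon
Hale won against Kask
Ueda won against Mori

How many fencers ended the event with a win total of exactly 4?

1

Win totals: Dube 6, Mori 2, Hale 1, Varga 5, Quon 3, Kask 0, Ueda 4.
Exactly 4: Ueda — 1 fencer.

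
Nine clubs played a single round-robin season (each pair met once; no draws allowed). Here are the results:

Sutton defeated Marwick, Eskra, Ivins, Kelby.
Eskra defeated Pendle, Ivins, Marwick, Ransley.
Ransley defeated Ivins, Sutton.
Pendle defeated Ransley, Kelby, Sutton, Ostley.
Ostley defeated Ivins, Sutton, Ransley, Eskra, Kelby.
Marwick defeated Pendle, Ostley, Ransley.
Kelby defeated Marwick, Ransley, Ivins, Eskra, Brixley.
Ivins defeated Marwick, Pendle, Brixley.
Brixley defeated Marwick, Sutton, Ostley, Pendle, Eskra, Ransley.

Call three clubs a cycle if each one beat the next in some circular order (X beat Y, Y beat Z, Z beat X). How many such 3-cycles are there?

24

Win totals: Ransley 2, Brixley 6, Marwick 3, Eskra 4, Ostley 5, Ivins 3, Pendle 4, Kelby 5, Sutton 4.
A club with w wins dominates both others in C(w,2) triples; summing gives 1 + 15 + 3 + 6 + 10 + 3 + 6 + 10 + 6 = 60 transitive triples.
Total triples C(9,3) = 84, so cyclic triples = 84 − 60 = 24.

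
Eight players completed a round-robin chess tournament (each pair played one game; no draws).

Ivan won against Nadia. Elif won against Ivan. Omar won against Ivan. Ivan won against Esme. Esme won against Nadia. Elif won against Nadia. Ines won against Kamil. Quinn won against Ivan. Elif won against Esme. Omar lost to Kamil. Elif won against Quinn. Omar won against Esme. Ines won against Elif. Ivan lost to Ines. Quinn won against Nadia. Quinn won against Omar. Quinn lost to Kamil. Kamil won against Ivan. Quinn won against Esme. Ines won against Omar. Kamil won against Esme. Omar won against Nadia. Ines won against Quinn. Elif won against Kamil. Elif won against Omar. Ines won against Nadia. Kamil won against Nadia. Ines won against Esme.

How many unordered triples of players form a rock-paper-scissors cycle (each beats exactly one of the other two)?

Win totals: Kamil 5, Quinn 4, Ivan 2, Elif 6, Esme 1, Omar 3, Nadia 0, Ines 7.
A player with w wins dominates both others in C(w,2) triples; summing gives 10 + 6 + 1 + 15 + 0 + 3 + 0 + 21 = 56 transitive triples.
Total triples C(8,3) = 56, so cyclic triples = 56 − 56 = 0.

0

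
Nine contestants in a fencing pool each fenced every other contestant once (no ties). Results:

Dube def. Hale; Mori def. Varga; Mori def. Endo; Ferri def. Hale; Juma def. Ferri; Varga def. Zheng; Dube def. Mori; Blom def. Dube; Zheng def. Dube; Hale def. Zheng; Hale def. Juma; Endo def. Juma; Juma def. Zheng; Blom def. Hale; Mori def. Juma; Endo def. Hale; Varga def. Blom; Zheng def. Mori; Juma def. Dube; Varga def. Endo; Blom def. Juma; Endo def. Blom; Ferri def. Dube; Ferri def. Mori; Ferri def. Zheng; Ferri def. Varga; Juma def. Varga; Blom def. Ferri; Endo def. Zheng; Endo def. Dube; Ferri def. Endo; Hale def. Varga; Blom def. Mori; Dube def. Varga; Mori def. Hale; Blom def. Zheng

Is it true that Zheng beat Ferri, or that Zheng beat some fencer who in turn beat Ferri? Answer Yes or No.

Zheng did not beat Ferri directly.
Zheng beat Mori, Dube, but each of them lost to Ferri. No two-step path.

No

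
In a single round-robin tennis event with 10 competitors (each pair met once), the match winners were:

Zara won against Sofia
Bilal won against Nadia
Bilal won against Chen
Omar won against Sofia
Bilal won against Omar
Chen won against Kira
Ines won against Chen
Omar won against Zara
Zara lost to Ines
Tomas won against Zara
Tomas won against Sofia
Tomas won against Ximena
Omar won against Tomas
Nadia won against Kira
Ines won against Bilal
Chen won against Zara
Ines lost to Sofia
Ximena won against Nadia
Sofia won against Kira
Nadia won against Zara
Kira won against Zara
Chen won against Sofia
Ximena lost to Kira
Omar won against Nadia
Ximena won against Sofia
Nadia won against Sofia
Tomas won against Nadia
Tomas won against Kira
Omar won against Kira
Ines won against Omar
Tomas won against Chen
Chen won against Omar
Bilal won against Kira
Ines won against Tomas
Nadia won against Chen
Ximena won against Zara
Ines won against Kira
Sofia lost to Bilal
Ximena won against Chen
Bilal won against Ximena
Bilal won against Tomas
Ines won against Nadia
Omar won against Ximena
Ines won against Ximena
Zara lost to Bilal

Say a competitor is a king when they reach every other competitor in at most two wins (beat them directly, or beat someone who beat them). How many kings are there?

3

Chen cannot reach Bilal in two steps.
Ines reaches everyone (king).
Omar cannot reach Bilal in two steps.
Ximena cannot reach Tomas, Bilal in two steps.
Kira cannot reach Ines, Omar, Tomas, Bilal in two steps.
Tomas cannot reach Bilal in two steps.
Sofia reaches everyone (king).
Nadia cannot reach Tomas, Bilal in two steps.
Bilal reaches everyone (king).
Zara cannot reach Chen, Omar, Ximena, Tomas, Nadia, Bilal in two steps.
Kings: Ines, Sofia, Bilal — 3.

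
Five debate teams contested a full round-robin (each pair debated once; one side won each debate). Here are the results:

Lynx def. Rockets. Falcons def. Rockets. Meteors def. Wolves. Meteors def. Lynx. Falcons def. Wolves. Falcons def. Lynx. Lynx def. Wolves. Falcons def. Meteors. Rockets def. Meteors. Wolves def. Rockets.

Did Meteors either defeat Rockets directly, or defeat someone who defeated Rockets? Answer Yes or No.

Yes

Meteors did not beat Rockets directly.
Meteors beat Lynx, Wolves. Of those, Lynx beat Rockets.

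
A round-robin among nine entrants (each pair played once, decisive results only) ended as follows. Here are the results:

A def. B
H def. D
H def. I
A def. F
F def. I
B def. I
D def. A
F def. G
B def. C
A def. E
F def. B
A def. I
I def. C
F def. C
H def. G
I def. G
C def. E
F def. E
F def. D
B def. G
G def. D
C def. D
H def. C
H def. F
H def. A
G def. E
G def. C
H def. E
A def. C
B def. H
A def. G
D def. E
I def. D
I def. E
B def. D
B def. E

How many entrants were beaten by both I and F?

I beat: C, D, E, G.
F beat: B, C, D, E, G, I.
Both beat: C, D, E, G — 4.

4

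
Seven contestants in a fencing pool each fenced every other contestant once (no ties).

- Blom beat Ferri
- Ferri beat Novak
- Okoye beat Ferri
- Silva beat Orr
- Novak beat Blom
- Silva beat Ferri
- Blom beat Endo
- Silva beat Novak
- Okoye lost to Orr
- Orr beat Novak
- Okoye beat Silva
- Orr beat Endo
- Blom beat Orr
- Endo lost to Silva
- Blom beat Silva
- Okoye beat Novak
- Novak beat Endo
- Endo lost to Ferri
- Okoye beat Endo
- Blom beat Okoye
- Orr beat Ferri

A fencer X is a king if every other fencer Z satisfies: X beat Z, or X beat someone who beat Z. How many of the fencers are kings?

Orr reaches everyone (king).
Blom reaches everyone (king).
Silva reaches everyone (king).
Endo cannot reach Orr, Blom, Silva, Novak, Ferri, Okoye in two steps.
Novak reaches everyone (king).
Ferri cannot reach Orr, Silva, Okoye in two steps.
Okoye reaches everyone (king).
Kings: Orr, Blom, Silva, Novak, Okoye — 5.

5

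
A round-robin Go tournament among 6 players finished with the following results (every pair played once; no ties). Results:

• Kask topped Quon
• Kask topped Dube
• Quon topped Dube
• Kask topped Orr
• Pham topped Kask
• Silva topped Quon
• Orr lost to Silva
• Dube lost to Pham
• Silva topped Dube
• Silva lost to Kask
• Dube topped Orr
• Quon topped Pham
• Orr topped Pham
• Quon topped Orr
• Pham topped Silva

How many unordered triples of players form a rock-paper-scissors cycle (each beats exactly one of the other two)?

Of the C(6,3) = 20 triples, the cyclic ones are: {Quon, Silva, Pham}; {Quon, Pham, Kask}; {Silva, Pham, Orr}; {Pham, Orr, Kask}; {Pham, Orr, Dube}.
That is 5.

5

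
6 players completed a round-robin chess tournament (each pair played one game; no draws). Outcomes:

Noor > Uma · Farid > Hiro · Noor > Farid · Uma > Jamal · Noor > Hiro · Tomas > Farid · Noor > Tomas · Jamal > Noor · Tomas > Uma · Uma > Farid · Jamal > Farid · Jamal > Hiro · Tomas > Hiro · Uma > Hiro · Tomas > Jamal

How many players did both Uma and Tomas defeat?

3

Uma beat: Jamal, Hiro, Farid.
Tomas beat: Jamal, Uma, Hiro, Farid.
Both beat: Jamal, Hiro, Farid — 3.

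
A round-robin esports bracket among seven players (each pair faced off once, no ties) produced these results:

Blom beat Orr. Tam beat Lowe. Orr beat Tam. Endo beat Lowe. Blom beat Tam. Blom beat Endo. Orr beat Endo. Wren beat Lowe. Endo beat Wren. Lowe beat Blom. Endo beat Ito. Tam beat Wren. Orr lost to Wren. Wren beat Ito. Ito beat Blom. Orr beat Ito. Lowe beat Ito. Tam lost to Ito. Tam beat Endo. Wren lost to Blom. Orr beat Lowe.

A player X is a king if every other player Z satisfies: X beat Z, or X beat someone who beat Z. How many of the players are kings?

7

Wren reaches everyone (king).
Blom reaches everyone (king).
Tam reaches everyone (king).
Endo reaches everyone (king).
Lowe reaches everyone (king).
Orr reaches everyone (king).
Ito reaches everyone (king).
Kings: Wren, Blom, Tam, Endo, Lowe, Orr, Ito — 7.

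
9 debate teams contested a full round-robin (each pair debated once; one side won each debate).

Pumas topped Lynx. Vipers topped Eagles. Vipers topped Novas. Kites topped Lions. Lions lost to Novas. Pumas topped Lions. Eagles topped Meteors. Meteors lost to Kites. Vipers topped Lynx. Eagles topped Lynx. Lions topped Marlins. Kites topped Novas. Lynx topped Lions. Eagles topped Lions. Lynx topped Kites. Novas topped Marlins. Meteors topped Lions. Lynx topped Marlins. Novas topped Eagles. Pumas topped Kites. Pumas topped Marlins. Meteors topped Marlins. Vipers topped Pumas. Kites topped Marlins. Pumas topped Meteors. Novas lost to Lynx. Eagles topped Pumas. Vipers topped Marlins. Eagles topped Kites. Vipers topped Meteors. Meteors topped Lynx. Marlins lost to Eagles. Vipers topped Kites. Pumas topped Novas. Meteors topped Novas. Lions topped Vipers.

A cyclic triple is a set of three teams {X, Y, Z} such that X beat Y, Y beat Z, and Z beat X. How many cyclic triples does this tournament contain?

Win totals: Marlins 0, Kites 4, Novas 3, Vipers 7, Meteors 4, Lions 2, Lynx 4, Eagles 6, Pumas 6.
A team with w wins dominates both others in C(w,2) triples; summing gives 0 + 6 + 3 + 21 + 6 + 1 + 6 + 15 + 15 = 73 transitive triples.
Total triples C(9,3) = 84, so cyclic triples = 84 − 73 = 11.

11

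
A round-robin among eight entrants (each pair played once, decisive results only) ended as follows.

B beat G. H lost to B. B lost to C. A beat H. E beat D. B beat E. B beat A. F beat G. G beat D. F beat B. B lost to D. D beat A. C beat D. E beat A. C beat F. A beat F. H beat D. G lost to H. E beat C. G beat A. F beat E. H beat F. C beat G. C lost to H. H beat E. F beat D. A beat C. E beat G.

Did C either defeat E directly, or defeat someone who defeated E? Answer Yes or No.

Yes

C did not beat E directly.
C beat B, D, F, G. Of those, B beat E.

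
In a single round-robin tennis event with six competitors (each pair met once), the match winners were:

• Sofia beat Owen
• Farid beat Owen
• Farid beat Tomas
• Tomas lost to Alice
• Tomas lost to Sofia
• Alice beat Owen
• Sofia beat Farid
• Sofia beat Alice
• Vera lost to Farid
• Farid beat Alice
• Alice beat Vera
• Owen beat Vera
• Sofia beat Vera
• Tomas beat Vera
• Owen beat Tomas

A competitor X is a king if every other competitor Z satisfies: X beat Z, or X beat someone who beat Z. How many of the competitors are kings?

1

Farid cannot reach Sofia in two steps.
Owen cannot reach Farid, Alice, Sofia in two steps.
Alice cannot reach Farid, Sofia in two steps.
Sofia reaches everyone (king).
Vera cannot reach Farid, Owen, Alice, Sofia, Tomas in two steps.
Tomas cannot reach Farid, Owen, Alice, Sofia in two steps.
Kings: Sofia — 1.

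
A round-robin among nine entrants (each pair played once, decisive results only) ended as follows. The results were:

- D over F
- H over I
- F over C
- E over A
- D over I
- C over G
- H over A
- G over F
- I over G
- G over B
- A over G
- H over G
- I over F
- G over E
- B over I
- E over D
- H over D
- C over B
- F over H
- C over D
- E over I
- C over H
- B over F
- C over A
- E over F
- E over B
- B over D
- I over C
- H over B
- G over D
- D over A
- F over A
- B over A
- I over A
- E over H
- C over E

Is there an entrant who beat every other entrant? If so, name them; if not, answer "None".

None

Highest win total is E with 6 (out of 8 possible).
E lost to C, G, so no entrant went undefeated.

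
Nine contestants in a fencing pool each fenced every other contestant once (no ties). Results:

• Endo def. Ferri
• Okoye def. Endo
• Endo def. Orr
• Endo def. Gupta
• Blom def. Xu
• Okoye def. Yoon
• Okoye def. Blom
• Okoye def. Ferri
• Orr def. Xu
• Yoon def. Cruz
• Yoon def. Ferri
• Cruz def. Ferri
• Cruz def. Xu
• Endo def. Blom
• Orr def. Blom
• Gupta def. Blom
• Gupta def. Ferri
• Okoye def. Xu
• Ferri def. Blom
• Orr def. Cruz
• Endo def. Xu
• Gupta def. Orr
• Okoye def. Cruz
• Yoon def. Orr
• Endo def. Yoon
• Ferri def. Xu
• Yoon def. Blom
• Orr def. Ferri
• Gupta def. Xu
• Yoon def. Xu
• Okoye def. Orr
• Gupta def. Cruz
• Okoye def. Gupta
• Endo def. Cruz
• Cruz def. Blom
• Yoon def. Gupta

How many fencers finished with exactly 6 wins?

1

Win totals: Okoye 8, Orr 4, Xu 0, Ferri 2, Blom 1, Cruz 3, Yoon 6, Gupta 5, Endo 7.
Exactly 6: Yoon — 1 fencer.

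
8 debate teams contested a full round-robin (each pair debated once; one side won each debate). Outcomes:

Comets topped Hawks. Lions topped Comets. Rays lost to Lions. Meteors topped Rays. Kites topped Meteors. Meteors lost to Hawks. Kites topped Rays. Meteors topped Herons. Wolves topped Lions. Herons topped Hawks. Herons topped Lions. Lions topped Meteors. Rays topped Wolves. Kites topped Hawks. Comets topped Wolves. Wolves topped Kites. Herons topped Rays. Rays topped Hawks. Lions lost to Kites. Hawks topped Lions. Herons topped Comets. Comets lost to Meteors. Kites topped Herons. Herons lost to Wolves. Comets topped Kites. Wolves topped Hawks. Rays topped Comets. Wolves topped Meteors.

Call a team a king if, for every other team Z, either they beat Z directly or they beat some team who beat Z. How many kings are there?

Hawks cannot reach Kites, Wolves in two steps.
Meteors reaches everyone (king).
Lions reaches everyone (king).
Kites reaches everyone (king).
Wolves reaches everyone (king).
Comets reaches everyone (king).
Rays reaches everyone (king).
Herons reaches everyone (king).
Kings: Meteors, Lions, Kites, Wolves, Comets, Rays, Herons — 7.

7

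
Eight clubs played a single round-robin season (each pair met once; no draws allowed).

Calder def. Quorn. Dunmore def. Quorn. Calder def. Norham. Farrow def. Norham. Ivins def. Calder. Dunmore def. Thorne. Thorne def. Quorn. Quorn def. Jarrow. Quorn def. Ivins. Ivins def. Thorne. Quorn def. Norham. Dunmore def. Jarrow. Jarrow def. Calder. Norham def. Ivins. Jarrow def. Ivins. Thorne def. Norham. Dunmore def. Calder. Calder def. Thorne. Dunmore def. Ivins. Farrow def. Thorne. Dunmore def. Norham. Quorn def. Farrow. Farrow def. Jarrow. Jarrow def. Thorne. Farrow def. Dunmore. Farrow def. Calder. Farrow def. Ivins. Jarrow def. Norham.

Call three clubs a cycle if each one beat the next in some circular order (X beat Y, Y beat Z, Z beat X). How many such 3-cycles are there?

9

Win totals: Calder 3, Norham 1, Jarrow 4, Ivins 2, Quorn 4, Farrow 6, Thorne 2, Dunmore 6.
A club with w wins dominates both others in C(w,2) triples; summing gives 3 + 0 + 6 + 1 + 6 + 15 + 1 + 15 = 47 transitive triples.
Total triples C(8,3) = 56, so cyclic triples = 56 − 47 = 9.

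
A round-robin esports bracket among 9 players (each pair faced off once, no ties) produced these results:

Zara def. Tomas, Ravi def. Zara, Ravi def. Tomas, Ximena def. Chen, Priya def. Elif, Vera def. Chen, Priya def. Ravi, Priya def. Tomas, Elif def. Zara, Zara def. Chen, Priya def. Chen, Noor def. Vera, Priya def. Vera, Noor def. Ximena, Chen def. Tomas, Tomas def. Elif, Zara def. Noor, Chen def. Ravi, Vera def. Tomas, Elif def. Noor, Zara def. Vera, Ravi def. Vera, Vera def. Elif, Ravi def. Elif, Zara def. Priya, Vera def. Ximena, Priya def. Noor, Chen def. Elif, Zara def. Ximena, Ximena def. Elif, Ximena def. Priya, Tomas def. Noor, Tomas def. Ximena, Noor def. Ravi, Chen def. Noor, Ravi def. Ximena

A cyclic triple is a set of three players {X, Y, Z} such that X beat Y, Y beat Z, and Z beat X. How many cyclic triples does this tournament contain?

Win totals: Tomas 3, Ximena 3, Priya 6, Chen 4, Elif 2, Vera 4, Ravi 5, Noor 3, Zara 6.
A player with w wins dominates both others in C(w,2) triples; summing gives 3 + 3 + 15 + 6 + 1 + 6 + 10 + 3 + 15 = 62 transitive triples.
Total triples C(9,3) = 84, so cyclic triples = 84 − 62 = 22.

22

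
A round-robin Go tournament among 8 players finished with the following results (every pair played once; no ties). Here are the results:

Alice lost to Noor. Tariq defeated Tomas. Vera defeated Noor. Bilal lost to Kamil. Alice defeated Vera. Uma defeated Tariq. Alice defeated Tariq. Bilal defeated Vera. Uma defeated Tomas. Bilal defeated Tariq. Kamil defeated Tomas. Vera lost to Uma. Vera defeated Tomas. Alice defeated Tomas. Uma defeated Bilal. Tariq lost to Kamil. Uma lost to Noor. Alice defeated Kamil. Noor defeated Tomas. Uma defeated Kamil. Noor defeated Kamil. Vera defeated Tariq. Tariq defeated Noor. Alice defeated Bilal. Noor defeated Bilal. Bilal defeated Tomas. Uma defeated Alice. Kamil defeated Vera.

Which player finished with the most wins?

Win totals: Vera 3, Uma 6, Bilal 3, Alice 5, Tariq 2, Kamil 4, Tomas 0, Noor 5.
Uma leads with 6 wins (next highest: 5).

Uma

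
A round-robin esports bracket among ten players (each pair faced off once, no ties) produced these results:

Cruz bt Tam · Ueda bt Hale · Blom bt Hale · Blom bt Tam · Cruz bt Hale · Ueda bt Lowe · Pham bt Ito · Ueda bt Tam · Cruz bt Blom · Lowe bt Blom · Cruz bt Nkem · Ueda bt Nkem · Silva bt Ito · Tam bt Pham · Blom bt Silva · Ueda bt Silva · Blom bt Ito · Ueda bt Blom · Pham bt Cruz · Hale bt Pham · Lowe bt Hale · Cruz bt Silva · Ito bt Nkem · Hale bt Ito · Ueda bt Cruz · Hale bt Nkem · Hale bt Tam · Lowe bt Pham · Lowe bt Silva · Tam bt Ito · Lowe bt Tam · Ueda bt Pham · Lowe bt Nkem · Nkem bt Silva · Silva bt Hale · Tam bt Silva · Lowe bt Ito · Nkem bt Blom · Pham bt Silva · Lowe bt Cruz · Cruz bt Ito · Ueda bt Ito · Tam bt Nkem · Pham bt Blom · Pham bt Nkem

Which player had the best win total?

Win totals: Cruz 6, Ito 1, Pham 5, Nkem 2, Silva 2, Ueda 9, Tam 4, Blom 4, Hale 4, Lowe 8.
Ueda leads with 9 wins (next highest: 8).

Ueda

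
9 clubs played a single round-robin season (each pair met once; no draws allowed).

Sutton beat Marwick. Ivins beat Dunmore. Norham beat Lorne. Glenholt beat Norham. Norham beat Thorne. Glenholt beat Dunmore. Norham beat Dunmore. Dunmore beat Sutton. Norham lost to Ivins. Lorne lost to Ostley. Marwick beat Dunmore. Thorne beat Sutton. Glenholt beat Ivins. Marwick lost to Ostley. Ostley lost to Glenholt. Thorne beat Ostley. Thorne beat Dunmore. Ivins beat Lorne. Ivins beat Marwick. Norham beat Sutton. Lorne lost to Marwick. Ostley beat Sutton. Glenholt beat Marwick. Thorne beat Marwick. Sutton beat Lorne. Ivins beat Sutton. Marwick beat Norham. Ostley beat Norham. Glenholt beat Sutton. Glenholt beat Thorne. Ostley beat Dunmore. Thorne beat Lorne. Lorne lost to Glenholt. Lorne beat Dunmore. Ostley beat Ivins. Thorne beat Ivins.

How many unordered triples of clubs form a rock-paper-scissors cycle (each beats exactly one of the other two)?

Win totals: Norham 4, Glenholt 8, Thorne 6, Lorne 1, Ostley 6, Sutton 2, Ivins 5, Dunmore 1, Marwick 3.
A club with w wins dominates both others in C(w,2) triples; summing gives 6 + 28 + 15 + 0 + 15 + 1 + 10 + 0 + 3 = 78 transitive triples.
Total triples C(9,3) = 84, so cyclic triples = 84 − 78 = 6.

6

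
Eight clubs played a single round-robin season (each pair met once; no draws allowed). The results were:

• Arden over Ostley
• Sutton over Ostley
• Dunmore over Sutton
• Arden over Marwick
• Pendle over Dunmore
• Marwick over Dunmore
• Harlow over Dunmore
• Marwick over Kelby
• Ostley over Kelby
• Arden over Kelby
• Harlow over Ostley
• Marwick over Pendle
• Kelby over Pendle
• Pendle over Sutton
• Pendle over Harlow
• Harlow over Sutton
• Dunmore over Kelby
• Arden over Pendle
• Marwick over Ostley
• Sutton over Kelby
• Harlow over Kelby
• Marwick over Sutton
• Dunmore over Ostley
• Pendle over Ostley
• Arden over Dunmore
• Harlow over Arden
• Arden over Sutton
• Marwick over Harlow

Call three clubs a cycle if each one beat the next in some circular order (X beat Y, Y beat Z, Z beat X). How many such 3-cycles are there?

Win totals: Marwick 6, Pendle 4, Arden 6, Ostley 1, Sutton 2, Harlow 5, Kelby 1, Dunmore 3.
A club with w wins dominates both others in C(w,2) triples; summing gives 15 + 6 + 15 + 0 + 1 + 10 + 0 + 3 = 50 transitive triples.
Total triples C(8,3) = 56, so cyclic triples = 56 − 50 = 6.

6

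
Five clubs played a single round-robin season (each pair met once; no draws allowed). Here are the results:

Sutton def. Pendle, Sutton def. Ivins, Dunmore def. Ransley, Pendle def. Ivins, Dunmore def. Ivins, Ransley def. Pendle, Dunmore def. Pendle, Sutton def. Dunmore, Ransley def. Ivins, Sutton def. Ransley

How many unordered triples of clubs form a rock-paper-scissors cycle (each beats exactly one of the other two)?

Win totals: Pendle 1, Ivins 0, Ransley 2, Sutton 4, Dunmore 3.
A club with w wins dominates both others in C(w,2) triples; summing gives 0 + 0 + 1 + 6 + 3 = 10 transitive triples.
Total triples C(5,3) = 10, so cyclic triples = 10 − 10 = 0.

0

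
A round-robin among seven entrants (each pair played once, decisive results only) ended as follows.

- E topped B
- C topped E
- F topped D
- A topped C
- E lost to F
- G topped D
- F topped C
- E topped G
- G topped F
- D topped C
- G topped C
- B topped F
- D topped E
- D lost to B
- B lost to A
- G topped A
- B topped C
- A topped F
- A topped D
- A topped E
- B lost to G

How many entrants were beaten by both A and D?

2

A beat: B, C, D, E, F.
D beat: C, E.
Both beat: C, E — 2.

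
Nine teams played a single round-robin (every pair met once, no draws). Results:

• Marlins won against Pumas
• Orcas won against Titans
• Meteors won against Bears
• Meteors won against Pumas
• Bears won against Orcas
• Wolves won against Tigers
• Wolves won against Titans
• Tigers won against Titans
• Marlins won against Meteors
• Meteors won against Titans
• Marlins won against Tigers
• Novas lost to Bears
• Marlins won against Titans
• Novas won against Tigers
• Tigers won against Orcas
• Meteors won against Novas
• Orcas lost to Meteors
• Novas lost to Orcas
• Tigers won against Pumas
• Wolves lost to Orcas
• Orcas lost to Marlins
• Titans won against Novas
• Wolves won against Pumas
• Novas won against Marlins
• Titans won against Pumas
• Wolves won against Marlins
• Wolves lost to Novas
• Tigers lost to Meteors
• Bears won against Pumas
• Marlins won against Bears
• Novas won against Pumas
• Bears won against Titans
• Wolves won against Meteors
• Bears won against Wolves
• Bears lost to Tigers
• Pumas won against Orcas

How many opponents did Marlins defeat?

6

Marlins' results: beat Meteors, Bears, Orcas, Titans, Tigers, Pumas; lost to Novas, Wolves.
That is 6 wins.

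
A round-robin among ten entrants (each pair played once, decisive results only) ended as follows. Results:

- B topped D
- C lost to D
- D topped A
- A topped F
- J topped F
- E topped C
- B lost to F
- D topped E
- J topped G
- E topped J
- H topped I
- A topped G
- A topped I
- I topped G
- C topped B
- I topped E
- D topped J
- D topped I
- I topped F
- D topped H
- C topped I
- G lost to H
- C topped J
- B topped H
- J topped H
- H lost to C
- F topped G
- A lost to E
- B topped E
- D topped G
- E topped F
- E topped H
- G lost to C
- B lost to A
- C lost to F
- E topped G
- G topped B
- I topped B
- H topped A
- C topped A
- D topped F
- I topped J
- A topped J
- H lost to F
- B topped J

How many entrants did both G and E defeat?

G beat: B.
E beat: A, C, F, G, H, J.
No one was beaten by both.

0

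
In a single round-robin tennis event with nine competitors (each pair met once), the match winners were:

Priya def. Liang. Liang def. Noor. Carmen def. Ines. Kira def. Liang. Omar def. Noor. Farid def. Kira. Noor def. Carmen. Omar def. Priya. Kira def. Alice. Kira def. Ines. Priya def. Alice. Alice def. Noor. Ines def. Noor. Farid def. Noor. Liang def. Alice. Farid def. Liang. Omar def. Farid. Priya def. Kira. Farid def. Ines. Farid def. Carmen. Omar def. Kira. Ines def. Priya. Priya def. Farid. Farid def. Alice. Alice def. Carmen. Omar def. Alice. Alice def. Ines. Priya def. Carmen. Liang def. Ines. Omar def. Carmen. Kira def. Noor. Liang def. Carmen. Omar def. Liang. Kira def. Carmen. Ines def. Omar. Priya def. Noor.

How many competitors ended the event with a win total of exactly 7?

1

Win totals: Noor 1, Liang 4, Priya 6, Carmen 1, Omar 7, Ines 3, Kira 5, Farid 6, Alice 3.
Exactly 7: Omar — 1 competitor.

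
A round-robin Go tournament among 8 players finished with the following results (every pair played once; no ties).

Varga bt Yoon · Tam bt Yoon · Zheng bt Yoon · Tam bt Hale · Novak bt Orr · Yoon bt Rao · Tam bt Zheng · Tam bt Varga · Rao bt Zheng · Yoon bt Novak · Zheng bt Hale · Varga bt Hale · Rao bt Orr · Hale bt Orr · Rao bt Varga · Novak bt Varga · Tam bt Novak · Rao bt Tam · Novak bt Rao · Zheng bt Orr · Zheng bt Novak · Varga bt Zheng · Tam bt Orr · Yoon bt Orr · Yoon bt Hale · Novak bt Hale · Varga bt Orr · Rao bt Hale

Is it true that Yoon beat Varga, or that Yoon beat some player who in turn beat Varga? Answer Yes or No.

Yoon did not beat Varga directly.
Yoon beat Novak, Rao, Orr, Hale. Of those, Novak beat Varga.

Yes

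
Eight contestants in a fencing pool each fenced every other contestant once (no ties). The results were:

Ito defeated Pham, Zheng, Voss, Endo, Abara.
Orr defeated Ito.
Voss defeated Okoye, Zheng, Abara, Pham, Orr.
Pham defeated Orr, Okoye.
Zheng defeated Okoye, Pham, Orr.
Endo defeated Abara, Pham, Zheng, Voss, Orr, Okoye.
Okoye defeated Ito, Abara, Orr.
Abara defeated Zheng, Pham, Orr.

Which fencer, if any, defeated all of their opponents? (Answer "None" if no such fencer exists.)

None

Highest win total is Endo with 6 (out of 7 possible).
Endo lost to Ito, so no fencer went undefeated.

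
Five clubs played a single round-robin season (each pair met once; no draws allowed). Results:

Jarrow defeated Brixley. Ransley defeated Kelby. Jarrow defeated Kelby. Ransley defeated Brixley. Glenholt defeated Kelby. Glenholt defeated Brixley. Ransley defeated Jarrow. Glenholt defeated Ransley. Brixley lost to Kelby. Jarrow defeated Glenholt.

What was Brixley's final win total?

0

Brixley's results: beat no one; lost to Kelby, Glenholt, Jarrow, Ransley.
That is 0 wins.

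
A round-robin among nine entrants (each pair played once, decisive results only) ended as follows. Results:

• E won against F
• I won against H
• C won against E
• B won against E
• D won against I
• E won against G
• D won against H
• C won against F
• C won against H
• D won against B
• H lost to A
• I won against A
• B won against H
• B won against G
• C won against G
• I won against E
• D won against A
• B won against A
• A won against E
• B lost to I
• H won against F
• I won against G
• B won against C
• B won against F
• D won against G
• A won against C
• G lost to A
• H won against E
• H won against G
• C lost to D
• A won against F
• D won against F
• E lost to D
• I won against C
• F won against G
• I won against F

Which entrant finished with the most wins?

D

Win totals: A 5, B 6, C 4, D 8, E 2, F 1, G 0, H 3, I 7.
D leads with 8 wins (next highest: 7).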